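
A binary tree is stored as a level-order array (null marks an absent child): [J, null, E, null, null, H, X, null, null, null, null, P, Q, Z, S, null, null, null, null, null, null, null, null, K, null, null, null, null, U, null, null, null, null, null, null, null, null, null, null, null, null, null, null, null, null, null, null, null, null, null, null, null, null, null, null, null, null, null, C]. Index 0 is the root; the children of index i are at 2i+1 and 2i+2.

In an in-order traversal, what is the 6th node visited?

E

In-order visits the left subtree, then the node, then the right subtree.
At J: no left child.
Visit J.
At J: go right to E.
  At E: go left to H.
    At H: go left to P.
      At P: go left to K.
        K is a leaf — visit K.
      Visit P.
      At P: no right child.
    Visit H.
    At H: go right to Q.
      Q is a leaf — visit Q.
  Visit E.
  At E: go right to X.
    At X: go left to Z.
      At Z: no left child.
      Visit Z.
      At Z: go right to U.
        At U: no left child.
        Visit U.
        At U: go right to C.
          C is a leaf — visit C.
    Visit X.
    At X: go right to S.
      S is a leaf — visit S.
Full in-order sequence: J, K, P, H, Q, E, Z, U, C, X, S.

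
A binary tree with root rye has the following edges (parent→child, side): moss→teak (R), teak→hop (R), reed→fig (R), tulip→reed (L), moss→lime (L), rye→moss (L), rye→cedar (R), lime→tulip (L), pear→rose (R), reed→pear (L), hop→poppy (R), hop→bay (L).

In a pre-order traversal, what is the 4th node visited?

Pre-order visits the node, then its left subtree, then its right subtree.
Visit rye.
At rye: go left to moss.
  Visit moss.
  At moss: go left to lime.
    Visit lime.
    At lime: go left to tulip.
      Visit tulip.
      At tulip: go left to reed.
        Visit reed.
        At reed: go left to pear.
          Visit pear.
          At pear: no left child.
          At pear: go right to rose.
            rose is a leaf — visit rose.
        At reed: go right to fig.
          fig is a leaf — visit fig.
      At tulip: no right child.
    At lime: no right child.
  At moss: go right to teak.
    Visit teak.
    At teak: no left child.
    At teak: go right to hop.
      Visit hop.
      At hop: go left to bay.
        bay is a leaf — visit bay.
      At hop: go right to poppy.
        poppy is a leaf — visit poppy.
At rye: go right to cedar.
  cedar is a leaf — visit cedar.
Full pre-order sequence: rye, moss, lime, tulip, reed, pear, rose, fig, teak, hop, bay, poppy, cedar.

tulip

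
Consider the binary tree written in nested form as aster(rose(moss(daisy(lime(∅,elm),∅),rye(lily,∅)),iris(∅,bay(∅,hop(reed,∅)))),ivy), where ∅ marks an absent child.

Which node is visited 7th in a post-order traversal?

Post-order visits the left subtree, then the right subtree, then the node.
At aster: go left to rose.
  At rose: go left to moss.
    At moss: go left to daisy.
      At daisy: go left to lime.
        At lime: no left child.
        At lime: go right to elm.
          elm is a leaf — visit elm.
        Visit lime.
      At daisy: no right child.
      Visit daisy.
    At moss: go right to rye.
      At rye: go left to lily.
        lily is a leaf — visit lily.
      At rye: no right child.
      Visit rye.
    Visit moss.
  At rose: go right to iris.
    At iris: no left child.
    At iris: go right to bay.
      At bay: no left child.
      At bay: go right to hop.
        At hop: go left to reed.
          reed is a leaf — visit reed.
        At hop: no right child.
        Visit hop.
      Visit bay.
    Visit iris.
  Visit rose.
At aster: go right to ivy.
  ivy is a leaf — visit ivy.
Visit aster.
Full post-order sequence: elm, lime, daisy, lily, rye, moss, reed, hop, bay, iris, rose, ivy, aster.

reed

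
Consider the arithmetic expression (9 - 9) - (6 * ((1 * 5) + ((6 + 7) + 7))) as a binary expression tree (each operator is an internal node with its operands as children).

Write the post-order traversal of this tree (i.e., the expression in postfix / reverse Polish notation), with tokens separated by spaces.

Post-order on an expression tree gives postfix notation: for each operator, emit left operand, right operand, then the operator.

9 9 - 6 1 5 * 6 7 + 7 + + * -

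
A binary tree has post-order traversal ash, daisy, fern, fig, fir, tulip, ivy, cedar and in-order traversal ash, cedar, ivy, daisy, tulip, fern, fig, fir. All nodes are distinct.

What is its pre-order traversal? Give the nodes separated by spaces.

The last element of post-order is the root; it splits in-order into left and right subtrees.
Root cedar: left subtree has 1 node {ash}, right has 6 {ivy, daisy, tulip, fern, fig, fir}.
  Root ivy: left subtree has 0 nodes { }, right has 5 {daisy, tulip, fern, fig, fir}.
    Root tulip: left subtree has 1 node {daisy}, right has 3 {fern, fig, fir}.
      Root fir: left subtree has 2 nodes {fern, fig}, right has 0 { }.
        Root fig: left subtree has 1 node {fern}, right has 0 { }.

cedar ash ivy tulip daisy fir fig fern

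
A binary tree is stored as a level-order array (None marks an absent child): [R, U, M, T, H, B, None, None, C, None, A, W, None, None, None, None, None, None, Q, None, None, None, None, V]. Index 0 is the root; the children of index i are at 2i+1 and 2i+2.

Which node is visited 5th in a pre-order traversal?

Pre-order visits the node, then its left subtree, then its right subtree.
Visit R.
At R: go left to U.
  Visit U.
  At U: go left to T.
    Visit T.
    At T: no left child.
    At T: go right to C.
      Visit C.
      At C: no left child.
      At C: go right to Q.
        Q is a leaf — visit Q.
  At U: go right to H.
    Visit H.
    At H: no left child.
    At H: go right to A.
      A is a leaf — visit A.
At R: go right to M.
  Visit M.
  At M: go left to B.
    Visit B.
    At B: go left to W.
      Visit W.
      At W: go left to V.
        V is a leaf — visit V.
      At W: no right child.
    At B: no right child.
  At M: no right child.
Full pre-order sequence: R, U, T, C, Q, H, A, M, B, W, V.

Q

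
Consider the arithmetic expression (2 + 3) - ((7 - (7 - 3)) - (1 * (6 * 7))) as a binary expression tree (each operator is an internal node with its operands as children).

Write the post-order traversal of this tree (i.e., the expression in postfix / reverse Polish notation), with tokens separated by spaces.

2 3 + 7 7 3 - - 1 6 7 * * - -

Post-order on an expression tree gives postfix notation: for each operator, emit left operand, right operand, then the operator.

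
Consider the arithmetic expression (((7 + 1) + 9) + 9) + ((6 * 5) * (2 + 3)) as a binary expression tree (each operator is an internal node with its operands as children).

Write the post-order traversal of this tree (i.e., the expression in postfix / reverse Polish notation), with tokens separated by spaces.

7 1 + 9 + 9 + 6 5 * 2 3 + * +

Post-order on an expression tree gives postfix notation: for each operator, emit left operand, right operand, then the operator.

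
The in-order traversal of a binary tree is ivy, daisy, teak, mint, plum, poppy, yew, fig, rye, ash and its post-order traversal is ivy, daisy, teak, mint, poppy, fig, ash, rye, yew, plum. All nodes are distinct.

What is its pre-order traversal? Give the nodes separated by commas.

plum, mint, teak, daisy, ivy, yew, poppy, rye, fig, ash

The last element of post-order is the root; it splits in-order into left and right subtrees.
Root plum: left subtree has 4 nodes {ivy, daisy, teak, mint}, right has 5 {poppy, yew, fig, rye, ash}.
  Root mint: left subtree has 3 nodes {ivy, daisy, teak}, right has 0 { }.
    Root teak: left subtree has 2 nodes {ivy, daisy}, right has 0 { }.
      Root daisy: left subtree has 1 node {ivy}, right has 0 { }.
  Root yew: left subtree has 1 node {poppy}, right has 3 {fig, rye, ash}.
    Root rye: left subtree has 1 node {fig}, right has 1 {ash}.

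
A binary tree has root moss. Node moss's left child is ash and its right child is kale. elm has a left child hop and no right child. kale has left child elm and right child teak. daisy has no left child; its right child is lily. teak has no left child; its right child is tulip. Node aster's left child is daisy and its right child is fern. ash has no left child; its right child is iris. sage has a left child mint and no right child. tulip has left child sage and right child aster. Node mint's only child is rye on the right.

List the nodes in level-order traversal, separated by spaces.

Level-order visits nodes level by level from the root, left to right within each level.
Level 0: moss
Level 1: ash, kale
Level 2: iris, elm, teak
Level 3: hop, tulip
Level 4: sage, aster
Level 5: mint, daisy, fern
Level 6: rye, lily

moss ash kale iris elm teak hop tulip sage aster mint daisy fern rye lily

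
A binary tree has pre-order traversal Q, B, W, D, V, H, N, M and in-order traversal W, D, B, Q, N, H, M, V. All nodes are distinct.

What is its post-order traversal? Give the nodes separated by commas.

D, W, B, N, M, H, V, Q

The first element of pre-order is the root; it splits in-order into left and right subtrees.
Root Q: left subtree has 3 nodes {W, D, B}, right has 4 {N, H, M, V}.
  Root B: left subtree has 2 nodes {W, D}, right has 0 { }.
    Root W: left subtree has 0 nodes { }, right has 1 {D}.
  Root V: left subtree has 3 nodes {N, H, M}, right has 0 { }.
    Root H: left subtree has 1 node {N}, right has 1 {M}.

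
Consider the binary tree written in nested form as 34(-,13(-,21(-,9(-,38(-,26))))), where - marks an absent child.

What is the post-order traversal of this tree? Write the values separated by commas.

Post-order visits the left subtree, then the right subtree, then the node.
At 34: no left child.
At 34: go right to 13.
  At 13: no left child.
  At 13: go right to 21.
    At 21: no left child.
    At 21: go right to 9.
      At 9: no left child.
      At 9: go right to 38.
        At 38: no left child.
        At 38: go right to 26.
          26 is a leaf — visit 26.
        Visit 38.
      Visit 9.
    Visit 21.
  Visit 13.
Visit 34.

26, 38, 9, 21, 13, 34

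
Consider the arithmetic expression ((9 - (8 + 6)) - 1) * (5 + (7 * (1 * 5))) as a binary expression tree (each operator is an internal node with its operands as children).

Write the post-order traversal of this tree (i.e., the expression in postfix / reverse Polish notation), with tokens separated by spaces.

Post-order on an expression tree gives postfix notation: for each operator, emit left operand, right operand, then the operator.

9 8 6 + - 1 - 5 7 1 5 * * + *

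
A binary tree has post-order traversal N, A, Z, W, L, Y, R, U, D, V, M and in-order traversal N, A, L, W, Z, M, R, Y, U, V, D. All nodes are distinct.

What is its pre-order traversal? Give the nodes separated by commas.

M, L, A, N, W, Z, V, U, R, Y, D

The last element of post-order is the root; it splits in-order into left and right subtrees.
Root M: left subtree has 5 nodes {N, A, L, W, Z}, right has 5 {R, Y, U, V, D}.
  Root L: left subtree has 2 nodes {N, A}, right has 2 {W, Z}.
    Root A: left subtree has 1 node {N}, right has 0 { }.
    Root W: left subtree has 0 nodes { }, right has 1 {Z}.
  Root V: left subtree has 3 nodes {R, Y, U}, right has 1 {D}.
    Root U: left subtree has 2 nodes {R, Y}, right has 0 { }.
      Root R: left subtree has 0 nodes { }, right has 1 {Y}.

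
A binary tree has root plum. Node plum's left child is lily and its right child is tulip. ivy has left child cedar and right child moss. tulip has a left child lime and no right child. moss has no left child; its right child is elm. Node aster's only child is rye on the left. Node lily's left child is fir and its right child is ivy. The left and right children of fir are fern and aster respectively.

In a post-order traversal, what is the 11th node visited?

tulip

Post-order visits the left subtree, then the right subtree, then the node.
At plum: go left to lily.
  At lily: go left to fir.
    At fir: go left to fern.
      fern is a leaf — visit fern.
    At fir: go right to aster.
      At aster: go left to rye.
        rye is a leaf — visit rye.
      At aster: no right child.
      Visit aster.
    Visit fir.
  At lily: go right to ivy.
    At ivy: go left to cedar.
      cedar is a leaf — visit cedar.
    At ivy: go right to moss.
      At moss: no left child.
      At moss: go right to elm.
        elm is a leaf — visit elm.
      Visit moss.
    Visit ivy.
  Visit lily.
At plum: go right to tulip.
  At tulip: go left to lime.
    lime is a leaf — visit lime.
  At tulip: no right child.
  Visit tulip.
Visit plum.
Full post-order sequence: fern, rye, aster, fir, cedar, elm, moss, ivy, lily, lime, tulip, plum.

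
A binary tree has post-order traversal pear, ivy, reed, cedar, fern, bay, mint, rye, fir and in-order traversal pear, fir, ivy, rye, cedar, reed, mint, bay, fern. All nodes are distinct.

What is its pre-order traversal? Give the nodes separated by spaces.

The last element of post-order is the root; it splits in-order into left and right subtrees.
Root fir: left subtree has 1 node {pear}, right has 7 {ivy, rye, cedar, reed, mint, bay, fern}.
  Root rye: left subtree has 1 node {ivy}, right has 5 {cedar, reed, mint, bay, fern}.
    Root mint: left subtree has 2 nodes {cedar, reed}, right has 2 {bay, fern}.
      Root cedar: left subtree has 0 nodes { }, right has 1 {reed}.
      Root bay: left subtree has 0 nodes { }, right has 1 {fern}.

fir pear rye ivy mint cedar reed bay fern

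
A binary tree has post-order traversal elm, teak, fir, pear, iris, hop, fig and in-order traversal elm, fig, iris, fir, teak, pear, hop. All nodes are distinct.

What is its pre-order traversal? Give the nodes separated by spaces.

The last element of post-order is the root; it splits in-order into left and right subtrees.
Root fig: left subtree has 1 node {elm}, right has 5 {iris, fir, teak, pear, hop}.
  Root hop: left subtree has 4 nodes {iris, fir, teak, pear}, right has 0 { }.
    Root iris: left subtree has 0 nodes { }, right has 3 {fir, teak, pear}.
      Root pear: left subtree has 2 nodes {fir, teak}, right has 0 { }.
        Root fir: left subtree has 0 nodes { }, right has 1 {teak}.

fig elm hop iris pear fir teak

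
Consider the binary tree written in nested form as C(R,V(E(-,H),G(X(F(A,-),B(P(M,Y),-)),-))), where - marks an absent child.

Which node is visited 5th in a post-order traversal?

F

Post-order visits the left subtree, then the right subtree, then the node.
At C: go left to R.
  R is a leaf — visit R.
At C: go right to V.
  At V: go left to E.
    At E: no left child.
    At E: go right to H.
      H is a leaf — visit H.
    Visit E.
  At V: go right to G.
    At G: go left to X.
      At X: go left to F.
        At F: go left to A.
          A is a leaf — visit A.
        At F: no right child.
        Visit F.
      At X: go right to B.
        At B: go left to P.
          At P: go left to M.
            M is a leaf — visit M.
          At P: go right to Y.
            Y is a leaf — visit Y.
          Visit P.
        At B: no right child.
        Visit B.
      Visit X.
    At G: no right child.
    Visit G.
  Visit V.
Visit C.
Full post-order sequence: R, H, E, A, F, M, Y, P, B, X, G, V, C.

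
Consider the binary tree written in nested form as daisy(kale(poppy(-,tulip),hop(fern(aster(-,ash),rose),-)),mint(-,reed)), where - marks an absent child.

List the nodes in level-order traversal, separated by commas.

Level-order visits nodes level by level from the root, left to right within each level.
Level 0: daisy
Level 1: kale, mint
Level 2: poppy, hop, reed
Level 3: tulip, fern
Level 4: aster, rose
Level 5: ash

daisy, kale, mint, poppy, hop, reed, tulip, fern, aster, rose, ash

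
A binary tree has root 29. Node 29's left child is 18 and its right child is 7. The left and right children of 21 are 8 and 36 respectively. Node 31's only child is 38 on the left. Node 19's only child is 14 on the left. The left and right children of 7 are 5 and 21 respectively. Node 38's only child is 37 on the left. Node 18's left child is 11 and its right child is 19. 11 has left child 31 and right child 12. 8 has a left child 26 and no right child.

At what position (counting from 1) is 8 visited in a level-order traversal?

11

Level-order visits nodes level by level from the root, left to right within each level.
Level 0: 29
Level 1: 18, 7
Level 2: 11, 19, 5, 21
Level 3: 31, 12, 14, 8, 36
Level 4: 38, 26
Level 5: 37
Full level-order sequence: 29, 18, 7, 11, 19, 5, 21, 31, 12, 14, 8, 36, 38, 26, 37.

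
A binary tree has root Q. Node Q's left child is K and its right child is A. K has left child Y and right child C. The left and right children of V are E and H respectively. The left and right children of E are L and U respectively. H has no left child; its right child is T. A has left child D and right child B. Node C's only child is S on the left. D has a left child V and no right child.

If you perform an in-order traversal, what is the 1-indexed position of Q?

5

In-order visits the left subtree, then the node, then the right subtree.
At Q: go left to K.
  At K: go left to Y.
    Y is a leaf — visit Y.
  Visit K.
  At K: go right to C.
    At C: go left to S.
      S is a leaf — visit S.
    Visit C.
    At C: no right child.
Visit Q.
At Q: go right to A.
  At A: go left to D.
    At D: go left to V.
      At V: go left to E.
        At E: go left to L.
          L is a leaf — visit L.
        Visit E.
        At E: go right to U.
          U is a leaf — visit U.
      Visit V.
      At V: go right to H.
        At H: no left child.
        Visit H.
        At H: go right to T.
          T is a leaf — visit T.
    Visit D.
    At D: no right child.
  Visit A.
  At A: go right to B.
    B is a leaf — visit B.
Full in-order sequence: Y, K, S, C, Q, L, E, U, V, H, T, D, A, B.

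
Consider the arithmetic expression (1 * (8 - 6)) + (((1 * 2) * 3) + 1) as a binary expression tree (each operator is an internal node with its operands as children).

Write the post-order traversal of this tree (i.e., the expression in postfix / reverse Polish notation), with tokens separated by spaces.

1 8 6 - * 1 2 * 3 * 1 + +

Post-order on an expression tree gives postfix notation: for each operator, emit left operand, right operand, then the operator.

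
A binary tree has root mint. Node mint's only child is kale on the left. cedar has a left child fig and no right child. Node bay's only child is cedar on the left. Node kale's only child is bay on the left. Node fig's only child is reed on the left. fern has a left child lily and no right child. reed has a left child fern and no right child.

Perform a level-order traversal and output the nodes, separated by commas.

Level-order visits nodes level by level from the root, left to right within each level.
Level 0: mint
Level 1: kale
Level 2: bay
Level 3: cedar
Level 4: fig
Level 5: reed
Level 6: fern
Level 7: lily

mint, kale, bay, cedar, fig, reed, fern, lily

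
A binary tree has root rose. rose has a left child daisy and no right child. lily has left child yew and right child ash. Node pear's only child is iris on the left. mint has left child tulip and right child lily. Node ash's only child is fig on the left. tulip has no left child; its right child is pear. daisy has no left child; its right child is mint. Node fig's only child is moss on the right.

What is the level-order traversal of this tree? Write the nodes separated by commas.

rose, daisy, mint, tulip, lily, pear, yew, ash, iris, fig, moss

Level-order visits nodes level by level from the root, left to right within each level.
Level 0: rose
Level 1: daisy
Level 2: mint
Level 3: tulip, lily
Level 4: pear, yew, ash
Level 5: iris, fig
Level 6: moss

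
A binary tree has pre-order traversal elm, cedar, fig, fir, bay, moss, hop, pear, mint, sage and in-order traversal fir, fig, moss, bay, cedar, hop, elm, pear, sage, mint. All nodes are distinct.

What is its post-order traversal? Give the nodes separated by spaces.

The first element of pre-order is the root; it splits in-order into left and right subtrees.
Root elm: left subtree has 6 nodes {fir, fig, moss, bay, cedar, hop}, right has 3 {pear, sage, mint}.
  Root cedar: left subtree has 4 nodes {fir, fig, moss, bay}, right has 1 {hop}.
    Root fig: left subtree has 1 node {fir}, right has 2 {moss, bay}.
      Root bay: left subtree has 1 node {moss}, right has 0 { }.
  Root pear: left subtree has 0 nodes { }, right has 2 {sage, mint}.
    Root mint: left subtree has 1 node {sage}, right has 0 { }.

fir moss bay fig hop cedar sage mint pear elm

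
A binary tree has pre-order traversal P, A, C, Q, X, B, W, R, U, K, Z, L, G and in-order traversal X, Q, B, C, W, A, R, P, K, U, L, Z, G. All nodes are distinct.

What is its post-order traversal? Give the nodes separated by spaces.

X B Q W C R A K L G Z U P

The first element of pre-order is the root; it splits in-order into left and right subtrees.
Root P: left subtree has 7 nodes {X, Q, B, C, W, A, R}, right has 5 {K, U, L, Z, G}.
  Root A: left subtree has 5 nodes {X, Q, B, C, W}, right has 1 {R}.
    Root C: left subtree has 3 nodes {X, Q, B}, right has 1 {W}.
      Root Q: left subtree has 1 node {X}, right has 1 {B}.
  Root U: left subtree has 1 node {K}, right has 3 {L, Z, G}.
    Root Z: left subtree has 1 node {L}, right has 1 {G}.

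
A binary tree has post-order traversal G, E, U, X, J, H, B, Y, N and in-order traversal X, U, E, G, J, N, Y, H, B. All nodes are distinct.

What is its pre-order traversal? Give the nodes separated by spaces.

The last element of post-order is the root; it splits in-order into left and right subtrees.
Root N: left subtree has 5 nodes {X, U, E, G, J}, right has 3 {Y, H, B}.
  Root J: left subtree has 4 nodes {X, U, E, G}, right has 0 { }.
    Root X: left subtree has 0 nodes { }, right has 3 {U, E, G}.
      Root U: left subtree has 0 nodes { }, right has 2 {E, G}.
        Root E: left subtree has 0 nodes { }, right has 1 {G}.
  Root Y: left subtree has 0 nodes { }, right has 2 {H, B}.
    Root B: left subtree has 1 node {H}, right has 0 { }.

N J X U E G Y B H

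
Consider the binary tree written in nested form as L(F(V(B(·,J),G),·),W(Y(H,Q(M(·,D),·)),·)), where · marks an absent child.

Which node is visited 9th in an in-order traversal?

M

In-order visits the left subtree, then the node, then the right subtree.
At L: go left to F.
  At F: go left to V.
    At V: go left to B.
      At B: no left child.
      Visit B.
      At B: go right to J.
        J is a leaf — visit J.
    Visit V.
    At V: go right to G.
      G is a leaf — visit G.
  Visit F.
  At F: no right child.
Visit L.
At L: go right to W.
  At W: go left to Y.
    At Y: go left to H.
      H is a leaf — visit H.
    Visit Y.
    At Y: go right to Q.
      At Q: go left to M.
        At M: no left child.
        Visit M.
        At M: go right to D.
          D is a leaf — visit D.
      Visit Q.
      At Q: no right child.
  Visit W.
  At W: no right child.
Full in-order sequence: B, J, V, G, F, L, H, Y, M, D, Q, W.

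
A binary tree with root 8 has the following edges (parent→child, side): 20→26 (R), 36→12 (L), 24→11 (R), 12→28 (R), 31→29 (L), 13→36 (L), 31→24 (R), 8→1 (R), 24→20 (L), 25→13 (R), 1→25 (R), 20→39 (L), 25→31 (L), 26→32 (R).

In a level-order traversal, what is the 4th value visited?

Level-order visits nodes level by level from the root, left to right within each level.
Level 0: 8
Level 1: 1
Level 2: 25
Level 3: 31, 13
Level 4: 29, 24, 36
Level 5: 20, 11, 12
Level 6: 39, 26, 28
Level 7: 32
Full level-order sequence: 8, 1, 25, 31, 13, 29, 24, 36, 20, 11, 12, 39, 26, 28, 32.

31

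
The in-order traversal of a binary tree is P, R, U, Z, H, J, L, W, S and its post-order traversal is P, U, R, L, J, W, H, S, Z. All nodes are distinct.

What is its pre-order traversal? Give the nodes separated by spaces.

Z R P U S H W J L

The last element of post-order is the root; it splits in-order into left and right subtrees.
Root Z: left subtree has 3 nodes {P, R, U}, right has 5 {H, J, L, W, S}.
  Root R: left subtree has 1 node {P}, right has 1 {U}.
  Root S: left subtree has 4 nodes {H, J, L, W}, right has 0 { }.
    Root H: left subtree has 0 nodes { }, right has 3 {J, L, W}.
      Root W: left subtree has 2 nodes {J, L}, right has 0 { }.
        Root J: left subtree has 0 nodes { }, right has 1 {L}.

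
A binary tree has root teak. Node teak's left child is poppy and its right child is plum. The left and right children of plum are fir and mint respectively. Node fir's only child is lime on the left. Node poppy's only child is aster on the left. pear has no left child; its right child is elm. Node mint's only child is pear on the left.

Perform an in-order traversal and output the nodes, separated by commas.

In-order visits the left subtree, then the node, then the right subtree.
At teak: go left to poppy.
  At poppy: go left to aster.
    aster is a leaf — visit aster.
  Visit poppy.
  At poppy: no right child.
Visit teak.
At teak: go right to plum.
  At plum: go left to fir.
    At fir: go left to lime.
      lime is a leaf — visit lime.
    Visit fir.
    At fir: no right child.
  Visit plum.
  At plum: go right to mint.
    At mint: go left to pear.
      At pear: no left child.
      Visit pear.
      At pear: go right to elm.
        elm is a leaf — visit elm.
    Visit mint.
    At mint: no right child.

aster, poppy, teak, lime, fir, plum, pear, elm, mint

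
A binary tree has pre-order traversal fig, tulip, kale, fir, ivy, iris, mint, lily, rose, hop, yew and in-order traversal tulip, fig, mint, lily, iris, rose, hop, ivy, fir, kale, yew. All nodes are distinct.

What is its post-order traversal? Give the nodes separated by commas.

The first element of pre-order is the root; it splits in-order into left and right subtrees.
Root fig: left subtree has 1 node {tulip}, right has 9 {mint, lily, iris, rose, hop, ivy, fir, kale, yew}.
  Root kale: left subtree has 7 nodes {mint, lily, iris, rose, hop, ivy, fir}, right has 1 {yew}.
    Root fir: left subtree has 6 nodes {mint, lily, iris, rose, hop, ivy}, right has 0 { }.
      Root ivy: left subtree has 5 nodes {mint, lily, iris, rose, hop}, right has 0 { }.
        Root iris: left subtree has 2 nodes {mint, lily}, right has 2 {rose, hop}.
          Root mint: left subtree has 0 nodes { }, right has 1 {lily}.
          Root rose: left subtree has 0 nodes { }, right has 1 {hop}.

tulip, lily, mint, hop, rose, iris, ivy, fir, yew, kale, fig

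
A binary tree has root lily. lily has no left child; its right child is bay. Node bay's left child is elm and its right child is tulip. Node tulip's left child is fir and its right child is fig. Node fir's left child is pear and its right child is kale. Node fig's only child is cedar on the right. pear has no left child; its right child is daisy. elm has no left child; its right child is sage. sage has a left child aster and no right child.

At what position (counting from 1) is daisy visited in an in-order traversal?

In-order visits the left subtree, then the node, then the right subtree.
At lily: no left child.
Visit lily.
At lily: go right to bay.
  At bay: go left to elm.
    At elm: no left child.
    Visit elm.
    At elm: go right to sage.
      At sage: go left to aster.
        aster is a leaf — visit aster.
      Visit sage.
      At sage: no right child.
  Visit bay.
  At bay: go right to tulip.
    At tulip: go left to fir.
      At fir: go left to pear.
        At pear: no left child.
        Visit pear.
        At pear: go right to daisy.
          daisy is a leaf — visit daisy.
      Visit fir.
      At fir: go right to kale.
        kale is a leaf — visit kale.
    Visit tulip.
    At tulip: go right to fig.
      At fig: no left child.
      Visit fig.
      At fig: go right to cedar.
        cedar is a leaf — visit cedar.
Full in-order sequence: lily, elm, aster, sage, bay, pear, daisy, fir, kale, tulip, fig, cedar.

7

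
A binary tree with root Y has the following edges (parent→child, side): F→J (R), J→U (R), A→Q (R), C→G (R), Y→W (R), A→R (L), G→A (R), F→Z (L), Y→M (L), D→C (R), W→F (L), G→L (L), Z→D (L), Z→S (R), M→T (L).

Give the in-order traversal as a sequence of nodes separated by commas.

In-order visits the left subtree, then the node, then the right subtree.
At Y: go left to M.
  At M: go left to T.
    T is a leaf — visit T.
  Visit M.
  At M: no right child.
Visit Y.
At Y: go right to W.
  At W: go left to F.
    At F: go left to Z.
      At Z: go left to D.
        At D: no left child.
        Visit D.
        At D: go right to C.
          At C: no left child.
          Visit C.
          At C: go right to G.
            At G: go left to L.
              L is a leaf — visit L.
            Visit G.
            At G: go right to A.
              At A: go left to R.
                R is a leaf — visit R.
              Visit A.
              At A: go right to Q.
                Q is a leaf — visit Q.
      Visit Z.
      At Z: go right to S.
        S is a leaf — visit S.
    Visit F.
    At F: go right to J.
      At J: no left child.
      Visit J.
      At J: go right to U.
        U is a leaf — visit U.
  Visit W.
  At W: no right child.

T, M, Y, D, C, L, G, R, A, Q, Z, S, F, J, U, W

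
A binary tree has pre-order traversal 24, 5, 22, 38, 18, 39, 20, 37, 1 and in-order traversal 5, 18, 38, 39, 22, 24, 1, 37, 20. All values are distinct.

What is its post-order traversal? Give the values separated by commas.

18, 39, 38, 22, 5, 1, 37, 20, 24

The first element of pre-order is the root; it splits in-order into left and right subtrees.
Root 24: left subtree has 5 nodes {5, 18, 38, 39, 22}, right has 3 {1, 37, 20}.
  Root 5: left subtree has 0 nodes { }, right has 4 {18, 38, 39, 22}.
    Root 22: left subtree has 3 nodes {18, 38, 39}, right has 0 { }.
      Root 38: left subtree has 1 node {18}, right has 1 {39}.
  Root 20: left subtree has 2 nodes {1, 37}, right has 0 { }.
    Root 37: left subtree has 1 node {1}, right has 0 { }.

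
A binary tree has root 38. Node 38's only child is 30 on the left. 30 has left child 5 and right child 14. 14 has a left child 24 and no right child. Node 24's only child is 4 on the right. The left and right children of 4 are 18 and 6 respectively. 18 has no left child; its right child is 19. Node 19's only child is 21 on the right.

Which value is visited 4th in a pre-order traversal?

Pre-order visits the node, then its left subtree, then its right subtree.
Visit 38.
At 38: go left to 30.
  Visit 30.
  At 30: go left to 5.
    5 is a leaf — visit 5.
  At 30: go right to 14.
    Visit 14.
    At 14: go left to 24.
      Visit 24.
      At 24: no left child.
      At 24: go right to 4.
        Visit 4.
        At 4: go left to 18.
          Visit 18.
          At 18: no left child.
          At 18: go right to 19.
            Visit 19.
            At 19: no left child.
            At 19: go right to 21.
              21 is a leaf — visit 21.
        At 4: go right to 6.
          6 is a leaf — visit 6.
    At 14: no right child.
At 38: no right child.
Full pre-order sequence: 38, 30, 5, 14, 24, 4, 18, 19, 21, 6.

14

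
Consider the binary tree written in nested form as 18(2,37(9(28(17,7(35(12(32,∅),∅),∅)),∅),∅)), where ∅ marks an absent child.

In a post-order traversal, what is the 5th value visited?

Post-order visits the left subtree, then the right subtree, then the node.
At 18: go left to 2.
  2 is a leaf — visit 2.
At 18: go right to 37.
  At 37: go left to 9.
    At 9: go left to 28.
      At 28: go left to 17.
        17 is a leaf — visit 17.
      At 28: go right to 7.
        At 7: go left to 35.
          At 35: go left to 12.
            At 12: go left to 32.
              32 is a leaf — visit 32.
            At 12: no right child.
            Visit 12.
          At 35: no right child.
          Visit 35.
        At 7: no right child.
        Visit 7.
      Visit 28.
    At 9: no right child.
    Visit 9.
  At 37: no right child.
  Visit 37.
Visit 18.
Full post-order sequence: 2, 17, 32, 12, 35, 7, 28, 9, 37, 18.

35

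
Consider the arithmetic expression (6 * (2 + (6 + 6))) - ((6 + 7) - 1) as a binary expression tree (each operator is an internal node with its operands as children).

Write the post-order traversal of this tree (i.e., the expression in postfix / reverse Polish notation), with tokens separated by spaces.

Post-order on an expression tree gives postfix notation: for each operator, emit left operand, right operand, then the operator.

6 2 6 6 + + * 6 7 + 1 - -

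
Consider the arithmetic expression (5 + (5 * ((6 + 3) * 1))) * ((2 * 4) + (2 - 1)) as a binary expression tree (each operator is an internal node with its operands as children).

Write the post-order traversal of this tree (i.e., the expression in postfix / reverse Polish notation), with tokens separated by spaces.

Post-order on an expression tree gives postfix notation: for each operator, emit left operand, right operand, then the operator.

5 5 6 3 + 1 * * + 2 4 * 2 1 - + *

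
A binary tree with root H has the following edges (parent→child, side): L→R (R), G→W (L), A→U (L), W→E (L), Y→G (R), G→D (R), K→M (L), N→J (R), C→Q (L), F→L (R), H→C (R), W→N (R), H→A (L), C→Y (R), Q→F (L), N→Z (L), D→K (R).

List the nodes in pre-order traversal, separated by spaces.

H A U C Q F L R Y G W E N Z J D K M

Pre-order visits the node, then its left subtree, then its right subtree.
Visit H.
At H: go left to A.
  Visit A.
  At A: go left to U.
    U is a leaf — visit U.
  At A: no right child.
At H: go right to C.
  Visit C.
  At C: go left to Q.
    Visit Q.
    At Q: go left to F.
      Visit F.
      At F: no left child.
      At F: go right to L.
        Visit L.
        At L: no left child.
        At L: go right to R.
          R is a leaf — visit R.
    At Q: no right child.
  At C: go right to Y.
    Visit Y.
    At Y: no left child.
    At Y: go right to G.
      Visit G.
      At G: go left to W.
        Visit W.
        At W: go left to E.
          E is a leaf — visit E.
        At W: go right to N.
          Visit N.
          At N: go left to Z.
            Z is a leaf — visit Z.
          At N: go right to J.
            J is a leaf — visit J.
      At G: go right to D.
        Visit D.
        At D: no left child.
        At D: go right to K.
          Visit K.
          At K: go left to M.
            M is a leaf — visit M.
          At K: no right child.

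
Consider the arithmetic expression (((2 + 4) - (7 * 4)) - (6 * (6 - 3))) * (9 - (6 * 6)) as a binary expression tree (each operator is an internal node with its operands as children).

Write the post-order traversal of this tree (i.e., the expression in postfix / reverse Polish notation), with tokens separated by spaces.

2 4 + 7 4 * - 6 6 3 - * - 9 6 6 * - *

Post-order on an expression tree gives postfix notation: for each operator, emit left operand, right operand, then the operator.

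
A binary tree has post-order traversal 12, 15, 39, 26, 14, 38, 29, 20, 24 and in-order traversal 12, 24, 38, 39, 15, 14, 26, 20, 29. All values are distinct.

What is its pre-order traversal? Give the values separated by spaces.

24 12 20 38 14 39 15 26 29

The last element of post-order is the root; it splits in-order into left and right subtrees.
Root 24: left subtree has 1 node {12}, right has 7 {38, 39, 15, 14, 26, 20, 29}.
  Root 20: left subtree has 5 nodes {38, 39, 15, 14, 26}, right has 1 {29}.
    Root 38: left subtree has 0 nodes { }, right has 4 {39, 15, 14, 26}.
      Root 14: left subtree has 2 nodes {39, 15}, right has 1 {26}.
        Root 39: left subtree has 0 nodes { }, right has 1 {15}.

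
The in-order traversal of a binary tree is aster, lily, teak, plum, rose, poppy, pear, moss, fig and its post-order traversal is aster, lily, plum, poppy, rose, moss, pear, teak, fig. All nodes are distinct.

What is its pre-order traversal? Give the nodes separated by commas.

The last element of post-order is the root; it splits in-order into left and right subtrees.
Root fig: left subtree has 8 nodes {aster, lily, teak, plum, rose, poppy, pear, moss}, right has 0 { }.
  Root teak: left subtree has 2 nodes {aster, lily}, right has 5 {plum, rose, poppy, pear, moss}.
    Root lily: left subtree has 1 node {aster}, right has 0 { }.
    Root pear: left subtree has 3 nodes {plum, rose, poppy}, right has 1 {moss}.
      Root rose: left subtree has 1 node {plum}, right has 1 {poppy}.

fig, teak, lily, aster, pear, rose, plum, poppy, moss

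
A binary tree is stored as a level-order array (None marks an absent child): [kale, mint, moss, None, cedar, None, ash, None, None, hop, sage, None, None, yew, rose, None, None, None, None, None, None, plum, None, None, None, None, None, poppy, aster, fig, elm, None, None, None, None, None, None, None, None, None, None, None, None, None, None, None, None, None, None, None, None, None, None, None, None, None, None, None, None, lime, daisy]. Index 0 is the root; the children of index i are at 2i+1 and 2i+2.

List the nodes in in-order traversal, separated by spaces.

In-order visits the left subtree, then the node, then the right subtree.
At kale: go left to mint.
  At mint: no left child.
  Visit mint.
  At mint: go right to cedar.
    At cedar: go left to hop.
      hop is a leaf — visit hop.
    Visit cedar.
    At cedar: go right to sage.
      At sage: go left to plum.
        plum is a leaf — visit plum.
      Visit sage.
      At sage: no right child.
Visit kale.
At kale: go right to moss.
  At moss: no left child.
  Visit moss.
  At moss: go right to ash.
    At ash: go left to yew.
      At yew: go left to poppy.
        poppy is a leaf — visit poppy.
      Visit yew.
      At yew: go right to aster.
        aster is a leaf — visit aster.
    Visit ash.
    At ash: go right to rose.
      At rose: go left to fig.
        At fig: go left to lime.
          lime is a leaf — visit lime.
        Visit fig.
        At fig: go right to daisy.
          daisy is a leaf — visit daisy.
      Visit rose.
      At rose: go right to elm.
        elm is a leaf — visit elm.

mint hop cedar plum sage kale moss poppy yew aster ash lime fig daisy rose elm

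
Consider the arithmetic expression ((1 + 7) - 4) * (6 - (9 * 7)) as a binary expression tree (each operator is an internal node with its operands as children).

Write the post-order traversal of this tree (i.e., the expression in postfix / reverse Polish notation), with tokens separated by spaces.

Post-order on an expression tree gives postfix notation: for each operator, emit left operand, right operand, then the operator.

1 7 + 4 - 6 9 7 * - *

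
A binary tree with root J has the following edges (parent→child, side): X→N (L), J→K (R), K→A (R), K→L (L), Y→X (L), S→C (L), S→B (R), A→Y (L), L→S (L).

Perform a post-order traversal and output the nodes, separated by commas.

C, B, S, L, N, X, Y, A, K, J

Post-order visits the left subtree, then the right subtree, then the node.
At J: no left child.
At J: go right to K.
  At K: go left to L.
    At L: go left to S.
      At S: go left to C.
        C is a leaf — visit C.
      At S: go right to B.
        B is a leaf — visit B.
      Visit S.
    At L: no right child.
    Visit L.
  At K: go right to A.
    At A: go left to Y.
      At Y: go left to X.
        At X: go left to N.
          N is a leaf — visit N.
        At X: no right child.
        Visit X.
      At Y: no right child.
      Visit Y.
    At A: no right child.
    Visit A.
  Visit K.
Visit J.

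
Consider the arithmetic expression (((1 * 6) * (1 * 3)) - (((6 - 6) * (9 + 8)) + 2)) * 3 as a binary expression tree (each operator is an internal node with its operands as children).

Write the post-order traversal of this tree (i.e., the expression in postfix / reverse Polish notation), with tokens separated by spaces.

1 6 * 1 3 * * 6 6 - 9 8 + * 2 + - 3 *

Post-order on an expression tree gives postfix notation: for each operator, emit left operand, right operand, then the operator.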